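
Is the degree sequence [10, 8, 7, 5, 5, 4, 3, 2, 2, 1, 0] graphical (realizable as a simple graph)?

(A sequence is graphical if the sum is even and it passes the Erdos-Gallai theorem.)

Sum of degrees = 47. Sum is odd, so the sequence is NOT graphical.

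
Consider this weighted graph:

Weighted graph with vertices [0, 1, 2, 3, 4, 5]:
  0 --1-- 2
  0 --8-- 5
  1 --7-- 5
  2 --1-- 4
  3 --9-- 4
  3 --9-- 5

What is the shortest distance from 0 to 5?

Using Dijkstra's algorithm from vertex 0:
Shortest path: 0 -> 5
Total weight: 8 = 8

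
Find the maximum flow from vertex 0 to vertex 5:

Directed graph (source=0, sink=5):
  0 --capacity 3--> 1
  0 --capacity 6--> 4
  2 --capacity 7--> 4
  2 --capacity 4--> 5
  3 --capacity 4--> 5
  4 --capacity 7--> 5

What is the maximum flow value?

Computing max flow:
  Flow on (0->4): 6/6
  Flow on (4->5): 6/7
Maximum flow = 6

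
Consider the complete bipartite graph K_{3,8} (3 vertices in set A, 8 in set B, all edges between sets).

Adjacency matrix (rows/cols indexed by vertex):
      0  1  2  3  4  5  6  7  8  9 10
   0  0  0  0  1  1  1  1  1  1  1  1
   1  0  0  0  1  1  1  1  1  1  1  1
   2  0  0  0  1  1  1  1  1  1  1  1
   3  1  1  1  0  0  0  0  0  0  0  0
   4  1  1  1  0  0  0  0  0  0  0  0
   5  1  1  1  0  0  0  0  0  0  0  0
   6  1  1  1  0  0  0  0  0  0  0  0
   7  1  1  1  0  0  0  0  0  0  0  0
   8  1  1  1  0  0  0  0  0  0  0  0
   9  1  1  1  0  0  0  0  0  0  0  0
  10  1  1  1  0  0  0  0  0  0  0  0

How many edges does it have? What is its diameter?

K_{3,8} has 3 * 8 = 24 edges.
Any vertex reaches any opposite-side vertex in 1 step; same-side vertices reach in 2 steps via any opposite-side vertex.
Diameter = 2.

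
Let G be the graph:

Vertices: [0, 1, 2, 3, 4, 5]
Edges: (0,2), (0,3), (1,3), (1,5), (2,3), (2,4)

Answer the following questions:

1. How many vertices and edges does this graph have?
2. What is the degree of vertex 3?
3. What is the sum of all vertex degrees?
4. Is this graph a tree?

Count: 6 vertices, 6 edges.
Vertex 3 has neighbors [0, 1, 2], degree = 3.
Handshaking lemma: 2 * 6 = 12.
A tree on 6 vertices has 5 edges. This graph has 6 edges (1 extra). Not a tree.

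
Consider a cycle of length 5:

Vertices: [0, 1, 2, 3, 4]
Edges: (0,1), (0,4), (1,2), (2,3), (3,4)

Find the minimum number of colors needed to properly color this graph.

This is an odd cycle (C_5). Odd cycles are not bipartite (any 2-coloring forces two adjacent vertices to match), and 3 colors suffice.
Chromatic number = 3.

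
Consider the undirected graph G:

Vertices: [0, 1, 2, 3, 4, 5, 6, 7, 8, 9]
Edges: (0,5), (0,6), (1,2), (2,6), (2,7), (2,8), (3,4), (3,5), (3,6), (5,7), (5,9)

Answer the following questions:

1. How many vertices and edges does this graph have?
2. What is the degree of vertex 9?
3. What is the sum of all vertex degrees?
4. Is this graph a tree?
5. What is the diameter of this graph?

Count: 10 vertices, 11 edges.
Vertex 9 has neighbors [5], degree = 1.
Handshaking lemma: 2 * 11 = 22.
A tree on 10 vertices has 9 edges. This graph has 11 edges (2 extra). Not a tree.
Diameter (longest shortest path) = 4.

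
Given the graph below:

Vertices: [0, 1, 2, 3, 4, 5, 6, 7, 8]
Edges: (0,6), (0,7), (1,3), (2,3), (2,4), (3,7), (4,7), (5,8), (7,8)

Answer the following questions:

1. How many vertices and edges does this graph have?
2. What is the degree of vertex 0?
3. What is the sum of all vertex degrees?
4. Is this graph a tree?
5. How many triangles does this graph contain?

Count: 9 vertices, 9 edges.
Vertex 0 has neighbors [6, 7], degree = 2.
Handshaking lemma: 2 * 9 = 18.
A tree on 9 vertices has 8 edges. This graph has 9 edges (1 extra). Not a tree.
Number of triangles = 0.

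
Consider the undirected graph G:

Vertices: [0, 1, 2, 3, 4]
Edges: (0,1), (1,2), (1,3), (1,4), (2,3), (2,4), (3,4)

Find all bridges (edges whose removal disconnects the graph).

A bridge is an edge whose removal increases the number of connected components.
Bridges found: (0,1)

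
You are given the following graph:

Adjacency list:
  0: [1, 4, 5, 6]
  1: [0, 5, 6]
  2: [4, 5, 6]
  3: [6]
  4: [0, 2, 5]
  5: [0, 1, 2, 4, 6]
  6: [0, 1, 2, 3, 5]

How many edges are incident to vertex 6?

Vertex 6 has neighbors [0, 1, 2, 3, 5], so deg(6) = 5.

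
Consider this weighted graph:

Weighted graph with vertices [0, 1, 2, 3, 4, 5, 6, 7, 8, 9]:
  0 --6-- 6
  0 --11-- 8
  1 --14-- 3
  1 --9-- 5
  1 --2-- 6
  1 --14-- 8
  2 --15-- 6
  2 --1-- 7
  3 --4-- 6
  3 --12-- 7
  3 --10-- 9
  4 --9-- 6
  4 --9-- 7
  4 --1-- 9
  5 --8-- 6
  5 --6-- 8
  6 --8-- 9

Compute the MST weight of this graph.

Applying Kruskal's algorithm (sort edges by weight, add if no cycle):
  Add (2,7) w=1
  Add (4,9) w=1
  Add (1,6) w=2
  Add (3,6) w=4
  Add (0,6) w=6
  Add (5,8) w=6
  Add (5,6) w=8
  Add (6,9) w=8
  Skip (1,5) w=9 (creates cycle)
  Add (4,7) w=9
  Skip (4,6) w=9 (creates cycle)
  Skip (3,9) w=10 (creates cycle)
  Skip (0,8) w=11 (creates cycle)
  Skip (3,7) w=12 (creates cycle)
  Skip (1,3) w=14 (creates cycle)
  Skip (1,8) w=14 (creates cycle)
  Skip (2,6) w=15 (creates cycle)
MST weight = 45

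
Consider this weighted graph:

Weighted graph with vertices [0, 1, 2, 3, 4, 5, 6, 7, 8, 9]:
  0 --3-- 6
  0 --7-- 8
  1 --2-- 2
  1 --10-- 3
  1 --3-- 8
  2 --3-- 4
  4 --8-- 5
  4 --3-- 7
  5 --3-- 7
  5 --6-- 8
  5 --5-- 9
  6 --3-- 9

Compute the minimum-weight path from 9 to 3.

Using Dijkstra's algorithm from vertex 9:
Shortest path: 9 -> 5 -> 8 -> 1 -> 3
Total weight: 5 + 6 + 3 + 10 = 24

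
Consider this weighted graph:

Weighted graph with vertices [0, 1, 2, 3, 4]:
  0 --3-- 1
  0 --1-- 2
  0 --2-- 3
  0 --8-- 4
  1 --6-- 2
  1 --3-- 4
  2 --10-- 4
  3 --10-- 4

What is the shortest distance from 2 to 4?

Using Dijkstra's algorithm from vertex 2:
Shortest path: 2 -> 0 -> 1 -> 4
Total weight: 1 + 3 + 3 = 7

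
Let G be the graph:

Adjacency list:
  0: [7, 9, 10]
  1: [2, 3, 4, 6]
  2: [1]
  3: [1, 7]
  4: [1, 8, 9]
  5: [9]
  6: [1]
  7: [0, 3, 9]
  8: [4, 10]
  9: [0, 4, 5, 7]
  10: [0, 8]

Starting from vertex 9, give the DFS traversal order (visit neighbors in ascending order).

DFS from vertex 9 (neighbors processed in ascending order):
Visit order: 9, 0, 7, 3, 1, 2, 4, 8, 10, 6, 5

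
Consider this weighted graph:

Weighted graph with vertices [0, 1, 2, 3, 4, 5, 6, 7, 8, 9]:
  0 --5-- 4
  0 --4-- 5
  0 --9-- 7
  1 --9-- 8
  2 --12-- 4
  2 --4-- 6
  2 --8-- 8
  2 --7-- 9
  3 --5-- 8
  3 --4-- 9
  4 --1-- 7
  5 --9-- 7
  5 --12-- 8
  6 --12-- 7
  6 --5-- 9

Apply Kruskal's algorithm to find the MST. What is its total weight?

Applying Kruskal's algorithm (sort edges by weight, add if no cycle):
  Add (4,7) w=1
  Add (0,5) w=4
  Add (2,6) w=4
  Add (3,9) w=4
  Add (0,4) w=5
  Add (3,8) w=5
  Add (6,9) w=5
  Skip (2,9) w=7 (creates cycle)
  Skip (2,8) w=8 (creates cycle)
  Skip (0,7) w=9 (creates cycle)
  Add (1,8) w=9
  Skip (5,7) w=9 (creates cycle)
  Add (2,4) w=12
  Skip (5,8) w=12 (creates cycle)
  Skip (6,7) w=12 (creates cycle)
MST weight = 49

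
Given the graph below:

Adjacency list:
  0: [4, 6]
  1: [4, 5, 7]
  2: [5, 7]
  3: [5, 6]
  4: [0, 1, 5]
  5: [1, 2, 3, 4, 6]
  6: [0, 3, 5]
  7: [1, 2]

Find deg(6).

Vertex 6 has neighbors [0, 3, 5], so deg(6) = 3.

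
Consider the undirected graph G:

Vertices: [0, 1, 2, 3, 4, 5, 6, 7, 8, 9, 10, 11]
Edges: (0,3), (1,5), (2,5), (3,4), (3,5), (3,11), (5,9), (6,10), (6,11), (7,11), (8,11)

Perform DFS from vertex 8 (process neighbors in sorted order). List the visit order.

DFS from vertex 8 (neighbors processed in ascending order):
Visit order: 8, 11, 3, 0, 4, 5, 1, 2, 9, 6, 10, 7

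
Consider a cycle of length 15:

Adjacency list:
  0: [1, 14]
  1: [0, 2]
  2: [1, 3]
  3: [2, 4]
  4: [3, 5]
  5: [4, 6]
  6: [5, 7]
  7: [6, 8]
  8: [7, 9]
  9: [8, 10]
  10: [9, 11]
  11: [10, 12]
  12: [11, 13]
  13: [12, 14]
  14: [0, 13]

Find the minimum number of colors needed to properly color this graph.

This is an odd cycle (C_15). Odd cycles are not bipartite (any 2-coloring forces two adjacent vertices to match), and 3 colors suffice.
Chromatic number = 3.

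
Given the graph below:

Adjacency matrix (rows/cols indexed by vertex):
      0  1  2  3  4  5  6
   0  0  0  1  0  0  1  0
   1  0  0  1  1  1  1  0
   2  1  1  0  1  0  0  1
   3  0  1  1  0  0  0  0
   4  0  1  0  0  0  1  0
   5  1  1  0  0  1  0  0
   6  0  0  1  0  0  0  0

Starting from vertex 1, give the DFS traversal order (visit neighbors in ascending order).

DFS from vertex 1 (neighbors processed in ascending order):
Visit order: 1, 2, 0, 5, 4, 3, 6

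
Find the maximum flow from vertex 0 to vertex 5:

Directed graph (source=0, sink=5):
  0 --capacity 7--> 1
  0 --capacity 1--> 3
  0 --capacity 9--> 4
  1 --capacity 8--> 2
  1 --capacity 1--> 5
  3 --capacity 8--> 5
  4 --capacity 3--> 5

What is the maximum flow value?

Computing max flow:
  Flow on (0->1): 1/7
  Flow on (0->3): 1/1
  Flow on (0->4): 3/9
  Flow on (1->5): 1/1
  Flow on (3->5): 1/8
  Flow on (4->5): 3/3
Maximum flow = 5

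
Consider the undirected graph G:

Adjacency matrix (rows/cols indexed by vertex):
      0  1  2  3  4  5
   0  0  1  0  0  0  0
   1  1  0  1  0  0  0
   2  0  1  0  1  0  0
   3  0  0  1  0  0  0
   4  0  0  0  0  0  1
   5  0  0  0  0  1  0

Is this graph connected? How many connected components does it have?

Checking connectivity: the graph has 2 connected component(s).
Components: [[0, 1, 2, 3], [4, 5]]. The graph is NOT connected.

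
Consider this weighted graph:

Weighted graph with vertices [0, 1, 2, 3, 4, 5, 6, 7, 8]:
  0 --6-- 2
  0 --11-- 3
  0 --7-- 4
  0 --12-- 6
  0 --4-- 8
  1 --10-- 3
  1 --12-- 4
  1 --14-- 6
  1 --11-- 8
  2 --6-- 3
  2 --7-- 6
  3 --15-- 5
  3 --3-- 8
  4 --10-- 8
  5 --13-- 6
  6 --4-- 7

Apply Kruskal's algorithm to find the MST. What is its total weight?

Applying Kruskal's algorithm (sort edges by weight, add if no cycle):
  Add (3,8) w=3
  Add (0,8) w=4
  Add (6,7) w=4
  Add (0,2) w=6
  Skip (2,3) w=6 (creates cycle)
  Add (0,4) w=7
  Add (2,6) w=7
  Add (1,3) w=10
  Skip (4,8) w=10 (creates cycle)
  Skip (0,3) w=11 (creates cycle)
  Skip (1,8) w=11 (creates cycle)
  Skip (0,6) w=12 (creates cycle)
  Skip (1,4) w=12 (creates cycle)
  Add (5,6) w=13
  Skip (1,6) w=14 (creates cycle)
  Skip (3,5) w=15 (creates cycle)
MST weight = 54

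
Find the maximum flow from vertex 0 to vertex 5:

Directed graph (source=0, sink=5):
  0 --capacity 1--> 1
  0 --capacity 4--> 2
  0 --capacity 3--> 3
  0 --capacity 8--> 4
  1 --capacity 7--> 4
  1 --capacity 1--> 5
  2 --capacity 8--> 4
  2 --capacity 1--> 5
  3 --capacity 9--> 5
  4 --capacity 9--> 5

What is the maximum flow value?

Computing max flow:
  Flow on (0->1): 1/1
  Flow on (0->2): 4/4
  Flow on (0->3): 3/3
  Flow on (0->4): 6/8
  Flow on (1->5): 1/1
  Flow on (2->4): 3/8
  Flow on (2->5): 1/1
  Flow on (3->5): 3/9
  Flow on (4->5): 9/9
Maximum flow = 14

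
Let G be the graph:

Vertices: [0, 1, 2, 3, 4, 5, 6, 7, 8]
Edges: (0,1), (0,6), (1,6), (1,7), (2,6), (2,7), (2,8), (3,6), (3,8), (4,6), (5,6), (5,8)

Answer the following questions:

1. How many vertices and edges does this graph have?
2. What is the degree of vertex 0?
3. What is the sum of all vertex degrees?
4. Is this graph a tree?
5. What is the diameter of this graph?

Count: 9 vertices, 12 edges.
Vertex 0 has neighbors [1, 6], degree = 2.
Handshaking lemma: 2 * 12 = 24.
A tree on 9 vertices has 8 edges. This graph has 12 edges (4 extra). Not a tree.
Diameter (longest shortest path) = 3.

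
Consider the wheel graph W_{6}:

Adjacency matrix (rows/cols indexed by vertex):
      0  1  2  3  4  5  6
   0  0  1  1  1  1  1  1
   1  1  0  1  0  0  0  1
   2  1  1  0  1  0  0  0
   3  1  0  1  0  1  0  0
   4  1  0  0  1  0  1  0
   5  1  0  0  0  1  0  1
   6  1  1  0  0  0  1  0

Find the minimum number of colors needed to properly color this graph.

W_{6} = C_{6} plus a hub adjacent to every cycle vertex.
The outer cycle needs 2 colors (even cycle); the hub is adjacent to all of them so needs a fresh color.
Chromatic number = 2 + 1 = 3.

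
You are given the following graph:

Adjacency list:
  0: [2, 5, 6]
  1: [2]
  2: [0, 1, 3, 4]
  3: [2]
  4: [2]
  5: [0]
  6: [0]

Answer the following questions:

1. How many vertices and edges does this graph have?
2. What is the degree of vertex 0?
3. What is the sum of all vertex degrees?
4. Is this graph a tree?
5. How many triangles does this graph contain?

Count: 7 vertices, 6 edges.
Vertex 0 has neighbors [2, 5, 6], degree = 3.
Handshaking lemma: 2 * 6 = 12.
A graph is a tree iff it is connected and has exactly n-1 edges. This graph is connected (all 7 vertices in one component) and has 7-1 = 6 edges. It is a tree.
Number of triangles = 0.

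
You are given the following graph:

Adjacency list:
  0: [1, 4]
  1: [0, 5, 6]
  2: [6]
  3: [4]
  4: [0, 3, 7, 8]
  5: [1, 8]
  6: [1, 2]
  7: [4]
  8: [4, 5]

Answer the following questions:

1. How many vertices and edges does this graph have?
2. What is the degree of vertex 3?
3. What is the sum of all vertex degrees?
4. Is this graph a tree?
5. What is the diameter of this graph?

Count: 9 vertices, 9 edges.
Vertex 3 has neighbors [4], degree = 1.
Handshaking lemma: 2 * 9 = 18.
A tree on 9 vertices has 8 edges. This graph has 9 edges (1 extra). Not a tree.
Diameter (longest shortest path) = 5.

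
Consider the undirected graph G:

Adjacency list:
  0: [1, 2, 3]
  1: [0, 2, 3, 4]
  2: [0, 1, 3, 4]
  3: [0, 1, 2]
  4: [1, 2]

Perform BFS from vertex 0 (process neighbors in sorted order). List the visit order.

BFS from vertex 0 (neighbors processed in ascending order):
Visit order: 0, 1, 2, 3, 4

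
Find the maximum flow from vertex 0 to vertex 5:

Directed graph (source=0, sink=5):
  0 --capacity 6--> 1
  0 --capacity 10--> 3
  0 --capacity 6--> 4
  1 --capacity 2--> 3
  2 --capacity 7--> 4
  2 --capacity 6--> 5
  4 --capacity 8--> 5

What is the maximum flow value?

Computing max flow:
  Flow on (0->4): 6/6
  Flow on (4->5): 6/8
Maximum flow = 6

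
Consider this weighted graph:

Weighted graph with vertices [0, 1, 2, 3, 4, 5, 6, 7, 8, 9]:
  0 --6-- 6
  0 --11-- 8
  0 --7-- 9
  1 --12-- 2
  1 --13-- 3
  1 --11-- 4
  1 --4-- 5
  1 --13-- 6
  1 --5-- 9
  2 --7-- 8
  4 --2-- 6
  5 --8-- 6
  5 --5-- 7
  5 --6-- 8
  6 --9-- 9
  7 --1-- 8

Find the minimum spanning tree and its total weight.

Applying Kruskal's algorithm (sort edges by weight, add if no cycle):
  Add (7,8) w=1
  Add (4,6) w=2
  Add (1,5) w=4
  Add (1,9) w=5
  Add (5,7) w=5
  Add (0,6) w=6
  Skip (5,8) w=6 (creates cycle)
  Add (0,9) w=7
  Add (2,8) w=7
  Skip (5,6) w=8 (creates cycle)
  Skip (6,9) w=9 (creates cycle)
  Skip (0,8) w=11 (creates cycle)
  Skip (1,4) w=11 (creates cycle)
  Skip (1,2) w=12 (creates cycle)
  Add (1,3) w=13
  Skip (1,6) w=13 (creates cycle)
MST weight = 50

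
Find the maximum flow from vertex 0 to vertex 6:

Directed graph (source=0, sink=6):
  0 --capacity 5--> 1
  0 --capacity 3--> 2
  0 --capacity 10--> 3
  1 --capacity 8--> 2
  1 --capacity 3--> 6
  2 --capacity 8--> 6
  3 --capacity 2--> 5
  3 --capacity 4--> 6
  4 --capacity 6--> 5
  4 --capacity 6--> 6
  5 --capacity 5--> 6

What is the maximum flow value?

Computing max flow:
  Flow on (0->1): 5/5
  Flow on (0->2): 3/3
  Flow on (0->3): 6/10
  Flow on (1->2): 2/8
  Flow on (1->6): 3/3
  Flow on (2->6): 5/8
  Flow on (3->5): 2/2
  Flow on (3->6): 4/4
  Flow on (5->6): 2/5
Maximum flow = 14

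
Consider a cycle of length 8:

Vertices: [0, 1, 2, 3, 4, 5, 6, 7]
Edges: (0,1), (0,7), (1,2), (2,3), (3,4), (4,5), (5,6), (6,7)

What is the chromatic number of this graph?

This is an even cycle (C_8). Even cycles are bipartite.
Chromatic number = 2.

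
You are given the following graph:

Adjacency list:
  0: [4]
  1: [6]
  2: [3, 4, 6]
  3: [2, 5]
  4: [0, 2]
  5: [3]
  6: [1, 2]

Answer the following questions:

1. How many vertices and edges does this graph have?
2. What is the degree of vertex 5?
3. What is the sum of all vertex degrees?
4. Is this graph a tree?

Count: 7 vertices, 6 edges.
Vertex 5 has neighbors [3], degree = 1.
Handshaking lemma: 2 * 6 = 12.
A graph is a tree iff it is connected and has exactly n-1 edges. This graph is connected (all 7 vertices in one component) and has 7-1 = 6 edges. It is a tree.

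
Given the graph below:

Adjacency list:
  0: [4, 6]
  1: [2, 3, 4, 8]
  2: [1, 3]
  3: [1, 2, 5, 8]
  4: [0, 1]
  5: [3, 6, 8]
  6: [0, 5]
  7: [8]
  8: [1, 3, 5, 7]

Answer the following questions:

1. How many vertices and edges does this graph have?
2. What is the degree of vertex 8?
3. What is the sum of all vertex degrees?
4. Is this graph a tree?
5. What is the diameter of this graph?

Count: 9 vertices, 12 edges.
Vertex 8 has neighbors [1, 3, 5, 7], degree = 4.
Handshaking lemma: 2 * 12 = 24.
A tree on 9 vertices has 8 edges. This graph has 12 edges (4 extra). Not a tree.
Diameter (longest shortest path) = 4.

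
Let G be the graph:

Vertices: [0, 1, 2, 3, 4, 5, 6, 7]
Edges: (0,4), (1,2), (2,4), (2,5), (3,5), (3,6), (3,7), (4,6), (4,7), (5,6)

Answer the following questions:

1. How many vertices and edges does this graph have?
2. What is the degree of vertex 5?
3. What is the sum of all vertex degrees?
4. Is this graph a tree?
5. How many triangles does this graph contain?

Count: 8 vertices, 10 edges.
Vertex 5 has neighbors [2, 3, 6], degree = 3.
Handshaking lemma: 2 * 10 = 20.
A tree on 8 vertices has 7 edges. This graph has 10 edges (3 extra). Not a tree.
Number of triangles = 1.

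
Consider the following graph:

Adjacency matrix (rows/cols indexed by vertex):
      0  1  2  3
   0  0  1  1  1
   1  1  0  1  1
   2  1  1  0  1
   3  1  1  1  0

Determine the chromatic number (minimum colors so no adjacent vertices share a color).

The graph has a maximum clique of size 4 (lower bound on chromatic number).
A valid 4-coloring: {0: 0, 1: 1, 2: 2, 3: 3}.
Chromatic number = 4.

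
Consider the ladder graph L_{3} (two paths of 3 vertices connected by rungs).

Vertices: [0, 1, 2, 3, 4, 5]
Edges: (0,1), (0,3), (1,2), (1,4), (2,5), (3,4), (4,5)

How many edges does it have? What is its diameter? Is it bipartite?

Ladder graph L_{3}: 3 rungs + 2 * (3-1) path edges = 3 + 4 = 7 edges.
Diameter = 3.
Ladder graphs are bipartite (alternating coloring along each path).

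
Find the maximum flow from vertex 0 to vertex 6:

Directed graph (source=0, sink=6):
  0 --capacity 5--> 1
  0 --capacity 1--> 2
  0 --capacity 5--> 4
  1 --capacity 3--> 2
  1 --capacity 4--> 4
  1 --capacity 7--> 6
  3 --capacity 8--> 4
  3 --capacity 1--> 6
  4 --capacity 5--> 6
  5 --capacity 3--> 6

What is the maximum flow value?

Computing max flow:
  Flow on (0->1): 5/5
  Flow on (0->4): 5/5
  Flow on (1->6): 5/7
  Flow on (4->6): 5/5
Maximum flow = 10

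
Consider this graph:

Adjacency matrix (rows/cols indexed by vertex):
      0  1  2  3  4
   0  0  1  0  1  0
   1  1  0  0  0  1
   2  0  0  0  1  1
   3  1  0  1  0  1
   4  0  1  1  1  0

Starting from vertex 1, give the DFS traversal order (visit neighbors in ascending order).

DFS from vertex 1 (neighbors processed in ascending order):
Visit order: 1, 0, 3, 2, 4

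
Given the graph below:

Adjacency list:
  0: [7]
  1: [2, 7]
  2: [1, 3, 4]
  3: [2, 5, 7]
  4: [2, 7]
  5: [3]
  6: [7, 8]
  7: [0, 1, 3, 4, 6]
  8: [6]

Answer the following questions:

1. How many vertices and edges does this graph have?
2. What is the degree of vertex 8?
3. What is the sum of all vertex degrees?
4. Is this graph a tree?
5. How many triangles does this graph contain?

Count: 9 vertices, 10 edges.
Vertex 8 has neighbors [6], degree = 1.
Handshaking lemma: 2 * 10 = 20.
A tree on 9 vertices has 8 edges. This graph has 10 edges (2 extra). Not a tree.
Number of triangles = 0.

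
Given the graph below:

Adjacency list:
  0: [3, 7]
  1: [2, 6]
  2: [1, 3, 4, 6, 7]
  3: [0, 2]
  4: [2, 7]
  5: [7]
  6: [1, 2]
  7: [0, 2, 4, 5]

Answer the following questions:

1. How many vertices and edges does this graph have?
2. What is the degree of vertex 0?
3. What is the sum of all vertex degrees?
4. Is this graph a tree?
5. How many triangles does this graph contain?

Count: 8 vertices, 10 edges.
Vertex 0 has neighbors [3, 7], degree = 2.
Handshaking lemma: 2 * 10 = 20.
A tree on 8 vertices has 7 edges. This graph has 10 edges (3 extra). Not a tree.
Number of triangles = 2.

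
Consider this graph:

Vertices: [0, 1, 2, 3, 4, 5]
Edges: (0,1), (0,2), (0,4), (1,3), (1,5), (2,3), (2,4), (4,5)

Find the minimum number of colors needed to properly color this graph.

The graph has a maximum clique of size 3 (lower bound on chromatic number).
A valid 3-coloring: {0: 0, 1: 1, 2: 1, 3: 0, 4: 2, 5: 0}.
Chromatic number = 3.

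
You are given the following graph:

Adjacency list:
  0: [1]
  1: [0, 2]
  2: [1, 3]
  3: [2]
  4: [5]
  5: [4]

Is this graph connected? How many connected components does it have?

Checking connectivity: the graph has 2 connected component(s).
Components: [[0, 1, 2, 3], [4, 5]]. The graph is NOT connected.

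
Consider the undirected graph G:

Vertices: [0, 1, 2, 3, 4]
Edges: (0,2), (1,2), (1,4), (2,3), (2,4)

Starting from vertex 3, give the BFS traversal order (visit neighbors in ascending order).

BFS from vertex 3 (neighbors processed in ascending order):
Visit order: 3, 2, 0, 1, 4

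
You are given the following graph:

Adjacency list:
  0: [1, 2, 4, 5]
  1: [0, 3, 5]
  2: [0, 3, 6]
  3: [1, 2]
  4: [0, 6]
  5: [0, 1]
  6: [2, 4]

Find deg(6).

Vertex 6 has neighbors [2, 4], so deg(6) = 2.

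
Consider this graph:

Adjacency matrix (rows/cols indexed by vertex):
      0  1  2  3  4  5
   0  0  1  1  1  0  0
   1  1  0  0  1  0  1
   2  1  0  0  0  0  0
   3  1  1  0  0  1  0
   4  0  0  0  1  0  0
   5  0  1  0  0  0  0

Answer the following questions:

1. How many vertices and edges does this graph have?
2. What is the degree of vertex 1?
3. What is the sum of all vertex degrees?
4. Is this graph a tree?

Count: 6 vertices, 6 edges.
Vertex 1 has neighbors [0, 3, 5], degree = 3.
Handshaking lemma: 2 * 6 = 12.
A tree on 6 vertices has 5 edges. This graph has 6 edges (1 extra). Not a tree.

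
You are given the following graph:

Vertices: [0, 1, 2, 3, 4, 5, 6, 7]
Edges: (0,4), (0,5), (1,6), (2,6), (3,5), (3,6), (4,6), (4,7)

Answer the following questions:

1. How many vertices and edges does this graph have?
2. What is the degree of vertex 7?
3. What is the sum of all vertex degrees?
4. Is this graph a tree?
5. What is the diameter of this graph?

Count: 8 vertices, 8 edges.
Vertex 7 has neighbors [4], degree = 1.
Handshaking lemma: 2 * 8 = 16.
A tree on 8 vertices has 7 edges. This graph has 8 edges (1 extra). Not a tree.
Diameter (longest shortest path) = 3.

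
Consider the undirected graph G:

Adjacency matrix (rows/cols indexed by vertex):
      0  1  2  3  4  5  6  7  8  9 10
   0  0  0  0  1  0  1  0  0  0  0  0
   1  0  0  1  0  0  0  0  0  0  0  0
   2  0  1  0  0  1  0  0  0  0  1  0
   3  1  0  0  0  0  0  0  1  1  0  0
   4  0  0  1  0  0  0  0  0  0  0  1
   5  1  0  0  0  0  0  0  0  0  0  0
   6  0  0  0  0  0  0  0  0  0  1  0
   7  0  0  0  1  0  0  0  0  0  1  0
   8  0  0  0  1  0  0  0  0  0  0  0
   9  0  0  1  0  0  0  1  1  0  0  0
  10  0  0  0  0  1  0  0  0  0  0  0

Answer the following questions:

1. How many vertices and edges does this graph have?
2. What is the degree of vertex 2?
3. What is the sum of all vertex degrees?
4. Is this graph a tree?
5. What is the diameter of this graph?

Count: 11 vertices, 10 edges.
Vertex 2 has neighbors [1, 4, 9], degree = 3.
Handshaking lemma: 2 * 10 = 20.
A graph is a tree iff it is connected and has exactly n-1 edges. This graph is connected (all 11 vertices in one component) and has 11-1 = 10 edges. It is a tree.
Diameter (longest shortest path) = 7.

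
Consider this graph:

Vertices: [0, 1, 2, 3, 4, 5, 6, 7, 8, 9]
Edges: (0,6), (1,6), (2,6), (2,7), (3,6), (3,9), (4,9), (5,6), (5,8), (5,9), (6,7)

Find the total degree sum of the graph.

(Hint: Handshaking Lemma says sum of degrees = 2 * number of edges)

Count edges: 11 edges.
By Handshaking Lemma: sum of degrees = 2 * 11 = 22.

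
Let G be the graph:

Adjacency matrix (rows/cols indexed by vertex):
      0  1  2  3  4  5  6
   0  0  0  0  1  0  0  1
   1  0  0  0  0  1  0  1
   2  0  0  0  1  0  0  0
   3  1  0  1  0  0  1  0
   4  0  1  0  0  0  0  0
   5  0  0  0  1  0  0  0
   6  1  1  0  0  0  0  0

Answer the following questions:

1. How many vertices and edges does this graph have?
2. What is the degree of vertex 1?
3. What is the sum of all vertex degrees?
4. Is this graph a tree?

Count: 7 vertices, 6 edges.
Vertex 1 has neighbors [4, 6], degree = 2.
Handshaking lemma: 2 * 6 = 12.
A graph is a tree iff it is connected and has exactly n-1 edges. This graph is connected (all 7 vertices in one component) and has 7-1 = 6 edges. It is a tree.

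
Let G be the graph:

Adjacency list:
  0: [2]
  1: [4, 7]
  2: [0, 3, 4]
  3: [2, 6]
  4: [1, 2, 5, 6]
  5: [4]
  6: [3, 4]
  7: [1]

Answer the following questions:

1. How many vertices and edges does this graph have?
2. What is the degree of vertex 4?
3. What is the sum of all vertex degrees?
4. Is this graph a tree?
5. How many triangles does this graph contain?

Count: 8 vertices, 8 edges.
Vertex 4 has neighbors [1, 2, 5, 6], degree = 4.
Handshaking lemma: 2 * 8 = 16.
A tree on 8 vertices has 7 edges. This graph has 8 edges (1 extra). Not a tree.
Number of triangles = 0.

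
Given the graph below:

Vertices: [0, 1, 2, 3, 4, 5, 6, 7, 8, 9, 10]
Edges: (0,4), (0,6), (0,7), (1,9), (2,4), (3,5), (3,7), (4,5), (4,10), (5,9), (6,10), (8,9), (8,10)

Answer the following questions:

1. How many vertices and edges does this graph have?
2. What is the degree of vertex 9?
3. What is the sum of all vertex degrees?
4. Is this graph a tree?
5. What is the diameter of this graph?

Count: 11 vertices, 13 edges.
Vertex 9 has neighbors [1, 5, 8], degree = 3.
Handshaking lemma: 2 * 13 = 26.
A tree on 11 vertices has 10 edges. This graph has 13 edges (3 extra). Not a tree.
Diameter (longest shortest path) = 4.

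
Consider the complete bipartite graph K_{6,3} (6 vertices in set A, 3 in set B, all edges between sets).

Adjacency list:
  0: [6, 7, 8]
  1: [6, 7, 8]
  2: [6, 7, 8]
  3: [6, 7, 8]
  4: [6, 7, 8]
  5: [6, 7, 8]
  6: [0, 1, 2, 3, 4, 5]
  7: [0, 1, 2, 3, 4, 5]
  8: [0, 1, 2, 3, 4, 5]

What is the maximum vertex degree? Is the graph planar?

Set-A vertices have degree 3; set-B vertices have degree 6. Maximum degree = max(6,3) = 6.
K_{6,3} contains K_{3,3} as a subgraph (since both sides have >= 3 vertices); by Kuratowski's theorem it is not planar.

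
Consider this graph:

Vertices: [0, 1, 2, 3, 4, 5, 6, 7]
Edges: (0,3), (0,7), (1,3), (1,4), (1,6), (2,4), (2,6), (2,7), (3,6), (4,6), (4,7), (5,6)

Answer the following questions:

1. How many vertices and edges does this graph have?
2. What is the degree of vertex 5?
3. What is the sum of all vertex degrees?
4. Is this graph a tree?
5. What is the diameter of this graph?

Count: 8 vertices, 12 edges.
Vertex 5 has neighbors [6], degree = 1.
Handshaking lemma: 2 * 12 = 24.
A tree on 8 vertices has 7 edges. This graph has 12 edges (5 extra). Not a tree.
Diameter (longest shortest path) = 3.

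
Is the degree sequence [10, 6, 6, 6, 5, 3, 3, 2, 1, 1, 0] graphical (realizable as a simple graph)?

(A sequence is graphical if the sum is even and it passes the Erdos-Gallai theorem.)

Sum of degrees = 43. Sum is odd, so the sequence is NOT graphical.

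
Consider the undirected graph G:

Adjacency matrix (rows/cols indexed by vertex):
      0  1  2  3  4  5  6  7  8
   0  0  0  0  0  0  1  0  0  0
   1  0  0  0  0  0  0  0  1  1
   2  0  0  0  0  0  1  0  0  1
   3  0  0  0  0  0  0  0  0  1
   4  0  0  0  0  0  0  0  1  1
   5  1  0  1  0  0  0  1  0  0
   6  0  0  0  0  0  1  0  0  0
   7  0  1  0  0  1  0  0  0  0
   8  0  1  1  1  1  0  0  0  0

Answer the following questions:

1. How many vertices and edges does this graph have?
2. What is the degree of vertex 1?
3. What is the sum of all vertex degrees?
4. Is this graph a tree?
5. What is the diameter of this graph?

Count: 9 vertices, 9 edges.
Vertex 1 has neighbors [7, 8], degree = 2.
Handshaking lemma: 2 * 9 = 18.
A tree on 9 vertices has 8 edges. This graph has 9 edges (1 extra). Not a tree.
Diameter (longest shortest path) = 5.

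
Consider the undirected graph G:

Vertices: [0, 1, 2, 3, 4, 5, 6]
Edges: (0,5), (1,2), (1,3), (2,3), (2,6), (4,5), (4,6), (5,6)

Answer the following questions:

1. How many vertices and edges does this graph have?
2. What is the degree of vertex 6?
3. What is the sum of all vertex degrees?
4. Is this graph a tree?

Count: 7 vertices, 8 edges.
Vertex 6 has neighbors [2, 4, 5], degree = 3.
Handshaking lemma: 2 * 8 = 16.
A tree on 7 vertices has 6 edges. This graph has 8 edges (2 extra). Not a tree.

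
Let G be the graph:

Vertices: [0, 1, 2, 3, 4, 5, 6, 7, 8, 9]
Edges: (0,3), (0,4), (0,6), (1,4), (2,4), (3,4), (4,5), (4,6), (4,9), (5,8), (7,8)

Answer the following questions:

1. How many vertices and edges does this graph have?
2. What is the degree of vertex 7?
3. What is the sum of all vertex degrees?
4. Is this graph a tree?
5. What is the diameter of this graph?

Count: 10 vertices, 11 edges.
Vertex 7 has neighbors [8], degree = 1.
Handshaking lemma: 2 * 11 = 22.
A tree on 10 vertices has 9 edges. This graph has 11 edges (2 extra). Not a tree.
Diameter (longest shortest path) = 4.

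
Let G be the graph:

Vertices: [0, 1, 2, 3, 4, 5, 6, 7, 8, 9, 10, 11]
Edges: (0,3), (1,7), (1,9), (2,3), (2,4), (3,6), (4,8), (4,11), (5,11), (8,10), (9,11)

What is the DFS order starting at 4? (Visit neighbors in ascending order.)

DFS from vertex 4 (neighbors processed in ascending order):
Visit order: 4, 2, 3, 0, 6, 8, 10, 11, 5, 9, 1, 7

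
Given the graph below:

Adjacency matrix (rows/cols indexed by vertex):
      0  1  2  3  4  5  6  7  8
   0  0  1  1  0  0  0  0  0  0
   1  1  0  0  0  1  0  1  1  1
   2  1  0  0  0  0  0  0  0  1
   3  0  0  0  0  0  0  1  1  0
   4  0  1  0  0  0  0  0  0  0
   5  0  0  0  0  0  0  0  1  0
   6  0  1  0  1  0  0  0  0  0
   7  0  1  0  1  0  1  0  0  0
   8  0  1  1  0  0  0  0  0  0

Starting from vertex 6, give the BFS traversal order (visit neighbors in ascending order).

BFS from vertex 6 (neighbors processed in ascending order):
Visit order: 6, 1, 3, 0, 4, 7, 8, 2, 5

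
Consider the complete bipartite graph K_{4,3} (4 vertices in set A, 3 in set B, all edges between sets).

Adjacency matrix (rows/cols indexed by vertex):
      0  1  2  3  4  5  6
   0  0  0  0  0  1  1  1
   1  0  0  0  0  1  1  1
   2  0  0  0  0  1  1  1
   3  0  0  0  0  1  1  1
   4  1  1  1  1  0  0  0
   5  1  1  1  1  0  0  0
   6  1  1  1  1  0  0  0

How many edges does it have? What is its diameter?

K_{4,3} has 4 * 3 = 12 edges.
Any vertex reaches any opposite-side vertex in 1 step; same-side vertices reach in 2 steps via any opposite-side vertex.
Diameter = 2.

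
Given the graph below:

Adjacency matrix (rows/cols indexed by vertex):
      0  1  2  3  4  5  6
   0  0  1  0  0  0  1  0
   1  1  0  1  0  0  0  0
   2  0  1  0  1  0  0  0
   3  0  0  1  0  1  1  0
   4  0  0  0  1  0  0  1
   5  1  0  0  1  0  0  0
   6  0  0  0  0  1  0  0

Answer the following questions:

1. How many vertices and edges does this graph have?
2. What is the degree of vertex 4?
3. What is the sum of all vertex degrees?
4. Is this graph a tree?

Count: 7 vertices, 7 edges.
Vertex 4 has neighbors [3, 6], degree = 2.
Handshaking lemma: 2 * 7 = 14.
A tree on 7 vertices has 6 edges. This graph has 7 edges (1 extra). Not a tree.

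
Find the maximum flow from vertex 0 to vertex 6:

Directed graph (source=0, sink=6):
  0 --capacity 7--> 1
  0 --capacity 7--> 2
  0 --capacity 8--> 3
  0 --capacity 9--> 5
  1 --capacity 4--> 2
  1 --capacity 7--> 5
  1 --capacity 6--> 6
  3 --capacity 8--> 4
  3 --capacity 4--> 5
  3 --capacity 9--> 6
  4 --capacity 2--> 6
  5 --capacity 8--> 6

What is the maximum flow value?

Computing max flow:
  Flow on (0->1): 6/7
  Flow on (0->3): 8/8
  Flow on (0->5): 8/9
  Flow on (1->6): 6/6
  Flow on (3->6): 8/9
  Flow on (5->6): 8/8
Maximum flow = 22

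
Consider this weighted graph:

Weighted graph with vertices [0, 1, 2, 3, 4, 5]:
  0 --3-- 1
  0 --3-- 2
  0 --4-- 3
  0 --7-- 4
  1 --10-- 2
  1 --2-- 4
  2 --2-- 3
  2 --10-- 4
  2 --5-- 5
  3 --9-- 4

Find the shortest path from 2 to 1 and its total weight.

Using Dijkstra's algorithm from vertex 2:
Shortest path: 2 -> 0 -> 1
Total weight: 3 + 3 = 6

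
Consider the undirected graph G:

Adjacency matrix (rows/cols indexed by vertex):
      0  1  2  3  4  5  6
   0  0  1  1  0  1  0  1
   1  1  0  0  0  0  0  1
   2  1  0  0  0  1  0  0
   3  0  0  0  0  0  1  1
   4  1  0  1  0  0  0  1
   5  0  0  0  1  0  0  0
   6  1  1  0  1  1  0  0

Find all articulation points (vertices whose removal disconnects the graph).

An articulation point is a vertex whose removal disconnects the graph.
Articulation points: [3, 6]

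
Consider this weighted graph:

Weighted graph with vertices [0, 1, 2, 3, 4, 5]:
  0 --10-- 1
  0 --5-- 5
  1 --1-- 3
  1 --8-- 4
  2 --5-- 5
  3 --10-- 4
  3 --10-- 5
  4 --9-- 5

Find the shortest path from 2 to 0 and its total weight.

Using Dijkstra's algorithm from vertex 2:
Shortest path: 2 -> 5 -> 0
Total weight: 5 + 5 = 10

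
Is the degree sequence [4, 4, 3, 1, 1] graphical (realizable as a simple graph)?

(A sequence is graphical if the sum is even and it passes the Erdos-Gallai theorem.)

Sum of degrees = 13. Sum is odd, so the sequence is NOT graphical.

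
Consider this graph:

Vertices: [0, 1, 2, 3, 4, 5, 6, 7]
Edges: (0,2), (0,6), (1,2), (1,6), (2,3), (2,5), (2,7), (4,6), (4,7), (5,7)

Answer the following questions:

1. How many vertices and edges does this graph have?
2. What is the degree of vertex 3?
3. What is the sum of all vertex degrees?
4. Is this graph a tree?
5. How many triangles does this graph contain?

Count: 8 vertices, 10 edges.
Vertex 3 has neighbors [2], degree = 1.
Handshaking lemma: 2 * 10 = 20.
A tree on 8 vertices has 7 edges. This graph has 10 edges (3 extra). Not a tree.
Number of triangles = 1.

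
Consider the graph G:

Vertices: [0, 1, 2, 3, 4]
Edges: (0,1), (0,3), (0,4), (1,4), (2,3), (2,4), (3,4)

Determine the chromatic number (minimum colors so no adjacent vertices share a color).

The graph has a maximum clique of size 3 (lower bound on chromatic number).
A valid 3-coloring: {0: 1, 1: 2, 2: 1, 3: 2, 4: 0}.
Chromatic number = 3.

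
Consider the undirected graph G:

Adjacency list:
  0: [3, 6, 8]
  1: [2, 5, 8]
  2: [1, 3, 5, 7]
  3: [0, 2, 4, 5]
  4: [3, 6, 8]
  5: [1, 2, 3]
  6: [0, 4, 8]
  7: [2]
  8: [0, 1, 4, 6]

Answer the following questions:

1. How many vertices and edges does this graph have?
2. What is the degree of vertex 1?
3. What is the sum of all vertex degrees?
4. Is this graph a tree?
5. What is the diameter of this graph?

Count: 9 vertices, 14 edges.
Vertex 1 has neighbors [2, 5, 8], degree = 3.
Handshaking lemma: 2 * 14 = 28.
A tree on 9 vertices has 8 edges. This graph has 14 edges (6 extra). Not a tree.
Diameter (longest shortest path) = 4.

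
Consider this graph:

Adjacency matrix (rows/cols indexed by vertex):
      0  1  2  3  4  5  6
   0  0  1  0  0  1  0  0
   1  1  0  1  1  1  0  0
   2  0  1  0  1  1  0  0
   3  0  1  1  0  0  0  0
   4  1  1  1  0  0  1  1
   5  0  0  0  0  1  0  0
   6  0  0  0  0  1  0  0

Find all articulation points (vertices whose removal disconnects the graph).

An articulation point is a vertex whose removal disconnects the graph.
Articulation points: [4]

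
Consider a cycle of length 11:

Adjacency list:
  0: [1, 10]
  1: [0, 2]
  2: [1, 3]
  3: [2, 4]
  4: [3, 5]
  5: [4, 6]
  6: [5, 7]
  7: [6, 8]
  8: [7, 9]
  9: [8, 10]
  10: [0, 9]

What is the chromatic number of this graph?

This is an odd cycle (C_11). Odd cycles are not bipartite (any 2-coloring forces two adjacent vertices to match), and 3 colors suffice.
Chromatic number = 3.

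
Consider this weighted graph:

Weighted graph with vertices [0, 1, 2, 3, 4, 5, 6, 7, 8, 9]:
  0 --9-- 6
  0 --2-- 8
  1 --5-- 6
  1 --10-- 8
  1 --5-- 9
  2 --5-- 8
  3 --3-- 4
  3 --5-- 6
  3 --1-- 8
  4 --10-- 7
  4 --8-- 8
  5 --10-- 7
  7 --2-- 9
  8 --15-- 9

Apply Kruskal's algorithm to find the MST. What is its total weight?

Applying Kruskal's algorithm (sort edges by weight, add if no cycle):
  Add (3,8) w=1
  Add (0,8) w=2
  Add (7,9) w=2
  Add (3,4) w=3
  Add (1,6) w=5
  Add (1,9) w=5
  Add (2,8) w=5
  Add (3,6) w=5
  Skip (4,8) w=8 (creates cycle)
  Skip (0,6) w=9 (creates cycle)
  Skip (1,8) w=10 (creates cycle)
  Skip (4,7) w=10 (creates cycle)
  Add (5,7) w=10
  Skip (8,9) w=15 (creates cycle)
MST weight = 38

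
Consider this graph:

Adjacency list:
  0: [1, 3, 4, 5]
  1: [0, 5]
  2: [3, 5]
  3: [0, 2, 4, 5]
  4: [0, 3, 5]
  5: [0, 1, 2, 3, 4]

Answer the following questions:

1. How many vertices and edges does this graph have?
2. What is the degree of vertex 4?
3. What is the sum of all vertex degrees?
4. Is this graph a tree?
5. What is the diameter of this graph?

Count: 6 vertices, 10 edges.
Vertex 4 has neighbors [0, 3, 5], degree = 3.
Handshaking lemma: 2 * 10 = 20.
A tree on 6 vertices has 5 edges. This graph has 10 edges (5 extra). Not a tree.
Diameter (longest shortest path) = 2.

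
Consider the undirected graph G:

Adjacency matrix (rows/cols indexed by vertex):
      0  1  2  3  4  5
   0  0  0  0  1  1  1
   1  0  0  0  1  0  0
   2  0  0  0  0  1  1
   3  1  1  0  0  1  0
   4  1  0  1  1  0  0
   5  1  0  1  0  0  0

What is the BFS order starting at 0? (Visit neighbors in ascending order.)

BFS from vertex 0 (neighbors processed in ascending order):
Visit order: 0, 3, 4, 5, 1, 2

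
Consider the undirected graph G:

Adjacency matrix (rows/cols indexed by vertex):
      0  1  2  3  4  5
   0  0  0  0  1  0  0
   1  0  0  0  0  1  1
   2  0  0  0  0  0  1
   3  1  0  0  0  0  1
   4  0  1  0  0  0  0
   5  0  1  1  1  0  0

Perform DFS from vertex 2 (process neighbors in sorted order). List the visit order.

DFS from vertex 2 (neighbors processed in ascending order):
Visit order: 2, 5, 1, 4, 3, 0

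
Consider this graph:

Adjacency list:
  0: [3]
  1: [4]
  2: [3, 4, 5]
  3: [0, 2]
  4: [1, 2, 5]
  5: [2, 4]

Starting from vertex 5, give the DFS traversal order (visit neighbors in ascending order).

DFS from vertex 5 (neighbors processed in ascending order):
Visit order: 5, 2, 3, 0, 4, 1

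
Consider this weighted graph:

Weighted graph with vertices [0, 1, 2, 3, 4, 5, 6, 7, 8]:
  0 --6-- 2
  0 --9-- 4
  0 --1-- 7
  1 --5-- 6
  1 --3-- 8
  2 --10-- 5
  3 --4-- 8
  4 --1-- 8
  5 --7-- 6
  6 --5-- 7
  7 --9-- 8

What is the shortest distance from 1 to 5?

Using Dijkstra's algorithm from vertex 1:
Shortest path: 1 -> 6 -> 5
Total weight: 5 + 7 = 12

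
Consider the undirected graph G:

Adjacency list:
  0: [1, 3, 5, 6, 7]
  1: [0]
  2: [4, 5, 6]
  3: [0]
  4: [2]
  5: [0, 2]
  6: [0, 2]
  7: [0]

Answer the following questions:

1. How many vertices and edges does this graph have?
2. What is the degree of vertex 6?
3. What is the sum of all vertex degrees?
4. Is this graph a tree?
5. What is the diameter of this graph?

Count: 8 vertices, 8 edges.
Vertex 6 has neighbors [0, 2], degree = 2.
Handshaking lemma: 2 * 8 = 16.
A tree on 8 vertices has 7 edges. This graph has 8 edges (1 extra). Not a tree.
Diameter (longest shortest path) = 4.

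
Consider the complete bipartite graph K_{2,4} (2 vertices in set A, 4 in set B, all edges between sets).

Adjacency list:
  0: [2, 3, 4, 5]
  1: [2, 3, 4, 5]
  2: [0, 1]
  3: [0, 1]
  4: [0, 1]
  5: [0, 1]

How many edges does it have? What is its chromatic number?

K_{2,4} has 2 * 4 = 8 edges.
Bipartite graphs have chromatic number 2 (color each partition differently).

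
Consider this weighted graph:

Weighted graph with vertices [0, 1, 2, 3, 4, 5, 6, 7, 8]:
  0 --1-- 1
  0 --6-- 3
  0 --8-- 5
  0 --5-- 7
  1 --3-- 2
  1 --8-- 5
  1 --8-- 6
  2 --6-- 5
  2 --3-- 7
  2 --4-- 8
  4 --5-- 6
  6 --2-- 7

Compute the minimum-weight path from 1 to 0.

Using Dijkstra's algorithm from vertex 1:
Shortest path: 1 -> 0
Total weight: 1 = 1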